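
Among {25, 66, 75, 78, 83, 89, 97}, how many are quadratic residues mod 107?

(25/107) = +1 → QR.
(66/107) = -1 → non-residue.
(75/107) = +1 → QR.
(78/107) = -1 → non-residue.
(83/107) = +1 → QR.
(89/107) = +1 → QR.
(97/107) = -1 → non-residue.
Total quadratic residues among the 7: 4.

4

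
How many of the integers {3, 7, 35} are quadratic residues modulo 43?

(3/43) = -1 → non-residue.
(7/43) = -1 → non-residue.
(35/43) = +1 → QR.
Total quadratic residues among the 3: 1.

1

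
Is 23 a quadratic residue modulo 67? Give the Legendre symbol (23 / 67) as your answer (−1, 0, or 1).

Reciprocity: 23 ≡ 3 and 67 ≡ 3 (mod 4), so (23/67) = −(67/23).
Reduce top mod 23: now compute (21/23).
Reciprocity: 21 ≡ 1 and 23 ≡ 3 (mod 4), so (21/23) = +(23/21).
Reduce top mod 21: now compute (2/21).
Pull out 2: since 21 ≡ 5 (mod 8), (2/21) = -1.
Reached (1/21) = 1. Collecting the sign flips along the way, the symbol is +1.

1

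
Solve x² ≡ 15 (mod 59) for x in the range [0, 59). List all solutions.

Since 59 ≡ 3 (mod 4), a square root of 15 is 15^((59+1)/4) = 15^15 mod 59.
Repeated squaring: 15^2≡48, 15^4≡3, 15^8≡9 (mod 59).
15^15 = 15^(8+4+2+1) ≡ 29 (mod 59).
Check: 29² = 841 ≡ 15 (mod 59). The two roots are 29 and 30.

29, 30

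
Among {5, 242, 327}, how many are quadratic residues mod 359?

(5/359) = +1 → QR.
(242/359) = +1 → QR.
(327/359) = -1 → non-residue.
Total quadratic residues among the 3: 2.

2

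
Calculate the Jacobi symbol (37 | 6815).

Reciprocity: 37 ≡ 1 and 6815 ≡ 3 (mod 4), so (37/6815) = +(6815/37).
Reduce top mod 37: now compute (7/37).
Reciprocity: 7 ≡ 3 and 37 ≡ 1 (mod 4), so (7/37) = +(37/7).
Reduce top mod 7: now compute (2/7).
Pull out 2: since 7 ≡ 7 (mod 8), (2/7) = +1.
Reached (1/7) = 1. Collecting the sign flips along the way, the symbol is +1.

1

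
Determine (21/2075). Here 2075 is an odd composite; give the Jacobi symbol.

Reciprocity: 21 ≡ 1 and 2075 ≡ 3 (mod 4), so (21/2075) = +(2075/21).
Reduce top mod 21: now compute (17/21).
Reciprocity: 17 ≡ 1 and 21 ≡ 1 (mod 4), so (17/21) = +(21/17).
Reduce top mod 17: now compute (4/17).
Pull out 2^2: since 17 ≡ 1 (mod 8), (2/17) = +1, so (2/17)^2 = +1.
Reached (1/17) = 1. Collecting the sign flips along the way, the symbol is +1.

1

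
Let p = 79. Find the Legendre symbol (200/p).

1

Euler's criterion: (200/79) ≡ 42^39 (mod 79).
42^2 ≡ 26 (mod 79)
42^4 ≡ 44 (mod 79)
42^8 ≡ 40 (mod 79)
42^16 ≡ 20 (mod 79)
42^32 ≡ 5 (mod 79)
42^39 = 42^(32+4+2+1) ≡ 1 (mod 79).
Result is 1, so (200/79) = 1.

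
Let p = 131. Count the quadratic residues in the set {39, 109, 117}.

(39/131) = +1 → QR.
(109/131) = +1 → QR.
(117/131) = +1 → QR.
Total quadratic residues among the 3: 3.

3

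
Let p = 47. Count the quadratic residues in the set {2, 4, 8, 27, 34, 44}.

(2/47) = +1 → QR.
(4/47) = +1 → QR.
(8/47) = +1 → QR.
(27/47) = +1 → QR.
(34/47) = +1 → QR.
(44/47) = -1 → non-residue.
Total quadratic residues among the 6: 5.

5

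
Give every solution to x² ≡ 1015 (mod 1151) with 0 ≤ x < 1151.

Since 1151 ≡ 3 (mod 4), a square root of 1015 is 1015^((1151+1)/4) = 1015^288 mod 1151.
Repeated squaring: 1015^2≡80, 1015^4≡645, 1015^8≡514, 1015^16≡617, 1015^32≡859, 1015^64≡90, 1015^128≡43, 1015^256≡698 (mod 1151).
1015^288 = 1015^(256+32) ≡ 1062 (mod 1151).
Check: 1062² = 1127844 ≡ 1015 (mod 1151). The two roots are 89 and 1062.

89, 1062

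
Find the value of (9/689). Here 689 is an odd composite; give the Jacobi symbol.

1

Reciprocity: 9 ≡ 1 and 689 ≡ 1 (mod 4), so (9/689) = +(689/9).
Reduce top mod 9: now compute (5/9).
Reciprocity: 5 ≡ 1 and 9 ≡ 1 (mod 4), so (5/9) = +(9/5).
Reduce top mod 5: now compute (4/5).
Pull out 2^2: since 5 ≡ 5 (mod 8), (2/5) = -1, so (2/5)^2 = +1.
Reached (1/5) = 1. Collecting the sign flips along the way, the symbol is +1.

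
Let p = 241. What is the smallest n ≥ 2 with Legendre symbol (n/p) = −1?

(2/241) = +1, so 2 is a residue.
(3/241) = +1, so 3 is a residue.
(4/241) = +1, so 4 is a residue.
(5/241) = +1, so 5 is a residue.
(6/241) = +1, so 6 is a residue.
(7/241) = −1, so 7 is the smallest positive non-residue mod 241.

7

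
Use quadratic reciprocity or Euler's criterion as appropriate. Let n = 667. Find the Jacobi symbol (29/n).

Reciprocity: 29 ≡ 1 and 667 ≡ 3 (mod 4), so (29/667) = +(667/29).
Reduce top mod 29: now compute (0/29).
Top reduces to 0: gcd > 1, so the symbol is 0.

0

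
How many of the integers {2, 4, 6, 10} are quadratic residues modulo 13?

(2/13) = -1 → non-residue.
(4/13) = +1 → QR.
(6/13) = -1 → non-residue.
(10/13) = +1 → QR.
Total quadratic residues among the 4: 2.

2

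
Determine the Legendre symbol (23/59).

-1

Reciprocity: 23 ≡ 3 and 59 ≡ 3 (mod 4), so (23/59) = −(59/23).
Reduce top mod 23: now compute (13/23).
Reciprocity: 13 ≡ 1 and 23 ≡ 3 (mod 4), so (13/23) = +(23/13).
Reduce top mod 13: now compute (10/13).
Pull out 2: since 13 ≡ 5 (mod 8), (2/13) = -1.
Reciprocity: 5 ≡ 1 and 13 ≡ 1 (mod 4), so (5/13) = +(13/5).
Reduce top mod 5: now compute (3/5).
Reciprocity: 3 ≡ 3 and 5 ≡ 1 (mod 4), so (3/5) = +(5/3).
Reduce top mod 3: now compute (2/3).
Pull out 2: since 3 ≡ 3 (mod 8), (2/3) = -1.
Reached (1/3) = 1. Collecting the sign flips along the way, the symbol is -1.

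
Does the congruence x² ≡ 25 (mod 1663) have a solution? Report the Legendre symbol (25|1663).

Reciprocity: 25 ≡ 1 and 1663 ≡ 3 (mod 4), so (25/1663) = +(1663/25).
Reduce top mod 25: now compute (13/25).
Reciprocity: 13 ≡ 1 and 25 ≡ 1 (mod 4), so (13/25) = +(25/13).
Reduce top mod 13: now compute (12/13).
Pull out 2^2: since 13 ≡ 5 (mod 8), (2/13) = -1, so (2/13)^2 = +1.
Reciprocity: 3 ≡ 3 and 13 ≡ 1 (mod 4), so (3/13) = +(13/3).
Reduce top mod 3: now compute (1/3).
Reached (1/3) = 1. Collecting the sign flips along the way, the symbol is +1.

1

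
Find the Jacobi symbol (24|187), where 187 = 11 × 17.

1

Pull out 2^3: since 187 ≡ 3 (mod 8), (2/187) = -1, so (2/187)^3 = -1.
Reciprocity: 3 ≡ 3 and 187 ≡ 3 (mod 4), so (3/187) = −(187/3).
Reduce top mod 3: now compute (1/3).
Reached (1/3) = 1. Collecting the sign flips along the way, the symbol is +1.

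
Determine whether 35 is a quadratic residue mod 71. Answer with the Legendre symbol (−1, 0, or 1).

Euler's criterion: (35/71) ≡ 35^35 (mod 71).
35^2 ≡ 18 (mod 71)
35^4 ≡ 40 (mod 71)
35^8 ≡ 38 (mod 71)
35^16 ≡ 24 (mod 71)
35^32 ≡ 8 (mod 71)
35^35 = 35^(32+2+1) ≡ 70 (mod 71).
Result is 70 ≡ −1, so (35/71) = −1.

-1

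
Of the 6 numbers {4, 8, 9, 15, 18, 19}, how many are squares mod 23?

(4/23) = +1 → QR.
(8/23) = +1 → QR.
(9/23) = +1 → QR.
(15/23) = -1 → non-residue.
(18/23) = +1 → QR.
(19/23) = -1 → non-residue.
Total quadratic residues among the 6: 4.

4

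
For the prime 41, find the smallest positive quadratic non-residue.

3

(2/41) = +1, so 2 is a residue.
(3/41) = −1, so 3 is the smallest positive non-residue mod 41.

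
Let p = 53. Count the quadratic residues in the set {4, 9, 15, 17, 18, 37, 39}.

(4/53) = +1 → QR.
(9/53) = +1 → QR.
(15/53) = +1 → QR.
(17/53) = +1 → QR.
(18/53) = -1 → non-residue.
(37/53) = +1 → QR.
(39/53) = -1 → non-residue.
Total quadratic residues among the 7: 5.

5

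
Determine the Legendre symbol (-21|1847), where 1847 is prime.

-1

First reduce: -21 ≡ 1826 (mod 1847).
Pull out 2: since 1847 ≡ 7 (mod 8), (2/1847) = +1.
Reciprocity: 913 ≡ 1 and 1847 ≡ 3 (mod 4), so (913/1847) = +(1847/913).
Reduce top mod 913: now compute (21/913).
Reciprocity: 21 ≡ 1 and 913 ≡ 1 (mod 4), so (21/913) = +(913/21).
Reduce top mod 21: now compute (10/21).
Pull out 2: since 21 ≡ 5 (mod 8), (2/21) = -1.
Reciprocity: 5 ≡ 1 and 21 ≡ 1 (mod 4), so (5/21) = +(21/5).
Reduce top mod 5: now compute (1/5).
Reached (1/5) = 1. Collecting the sign flips along the way, the symbol is -1.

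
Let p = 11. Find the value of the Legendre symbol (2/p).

-1

Pull out 2: since 11 ≡ 3 (mod 8), (2/11) = -1.
Reached (1/11) = 1. Collecting the sign flips along the way, the symbol is -1.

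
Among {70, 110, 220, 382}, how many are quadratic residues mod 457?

(70/457) = -1 → non-residue.
(110/457) = +1 → QR.
(220/457) = +1 → QR.
(382/457) = +1 → QR.
Total quadratic residues among the 4: 3.

3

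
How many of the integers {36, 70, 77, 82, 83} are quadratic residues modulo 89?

1

(36/89) = +1 → QR.
(70/89) = -1 → non-residue.
(77/89) = -1 → non-residue.
(82/89) = -1 → non-residue.
(83/89) = -1 → non-residue.
Total quadratic residues among the 5: 1.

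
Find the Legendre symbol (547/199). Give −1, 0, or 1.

Euler's criterion: (547/199) ≡ 149^99 (mod 199).
149^2 ≡ 112 (mod 199)
149^4 ≡ 7 (mod 199)
149^8 ≡ 49 (mod 199)
149^16 ≡ 13 (mod 199)
149^32 ≡ 169 (mod 199)
149^64 ≡ 104 (mod 199)
149^99 = 149^(64+32+2+1) ≡ 198 (mod 199).
Result is 198 ≡ −1, so (547/199) = −1.

-1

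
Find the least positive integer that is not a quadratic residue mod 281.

3

(2/281) = +1, so 2 is a residue.
(3/281) = −1, so 3 is the smallest positive non-residue mod 281.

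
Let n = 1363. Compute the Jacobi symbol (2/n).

Pull out 2: since 1363 ≡ 3 (mod 8), (2/1363) = -1.
Reached (1/1363) = 1. Collecting the sign flips along the way, the symbol is -1.

-1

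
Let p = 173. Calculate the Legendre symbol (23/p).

Reciprocity: 23 ≡ 3 and 173 ≡ 1 (mod 4), so (23/173) = +(173/23).
Reduce top mod 23: now compute (12/23).
Pull out 2^2: since 23 ≡ 7 (mod 8), (2/23) = +1, so (2/23)^2 = +1.
Reciprocity: 3 ≡ 3 and 23 ≡ 3 (mod 4), so (3/23) = −(23/3).
Reduce top mod 3: now compute (2/3).
Pull out 2: since 3 ≡ 3 (mod 8), (2/3) = -1.
Reached (1/3) = 1. Collecting the sign flips along the way, the symbol is +1.

1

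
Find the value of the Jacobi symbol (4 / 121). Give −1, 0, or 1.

Pull out 2^2: since 121 ≡ 1 (mod 8), (2/121) = +1, so (2/121)^2 = +1.
Reached (1/121) = 1. Collecting the sign flips along the way, the symbol is +1.

1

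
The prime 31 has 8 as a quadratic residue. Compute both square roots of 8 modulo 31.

Since 31 ≡ 3 (mod 4), a square root of 8 is 8^((31+1)/4) = 8^8 mod 31.
Repeated squaring: 8^2≡2, 8^4≡4, 8^8≡16 (mod 31).
8^8 = 8^(8) ≡ 16 (mod 31).
Check: 16² = 256 ≡ 8 (mod 31). The two roots are 15 and 16.

15, 16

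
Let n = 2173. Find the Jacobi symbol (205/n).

0

Reciprocity: 205 ≡ 1 and 2173 ≡ 1 (mod 4), so (205/2173) = +(2173/205).
Reduce top mod 205: now compute (123/205).
Reciprocity: 123 ≡ 3 and 205 ≡ 1 (mod 4), so (123/205) = +(205/123).
Reduce top mod 123: now compute (82/123).
Pull out 2: since 123 ≡ 3 (mod 8), (2/123) = -1.
Reciprocity: 41 ≡ 1 and 123 ≡ 3 (mod 4), so (41/123) = +(123/41).
Reduce top mod 41: now compute (0/41).
Top reduces to 0: gcd > 1, so the symbol is 0.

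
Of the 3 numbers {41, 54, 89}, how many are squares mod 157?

(41/157) = -1 → non-residue.
(54/157) = -1 → non-residue.
(89/157) = +1 → QR.
Total quadratic residues among the 3: 1.

1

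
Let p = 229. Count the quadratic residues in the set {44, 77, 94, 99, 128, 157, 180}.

4

(44/229) = +1 → QR.
(77/229) = -1 → non-residue.
(94/229) = +1 → QR.
(99/229) = +1 → QR.
(128/229) = -1 → non-residue.
(157/229) = -1 → non-residue.
(180/229) = +1 → QR.
Total quadratic residues among the 7: 4.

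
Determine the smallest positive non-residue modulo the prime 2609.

3

(2/2609) = +1, so 2 is a residue.
(3/2609) = −1, so 3 is the smallest positive non-residue mod 2609.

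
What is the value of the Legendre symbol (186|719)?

1

Pull out 2: since 719 ≡ 7 (mod 8), (2/719) = +1.
Reciprocity: 93 ≡ 1 and 719 ≡ 3 (mod 4), so (93/719) = +(719/93).
Reduce top mod 93: now compute (68/93).
Pull out 2^2: since 93 ≡ 5 (mod 8), (2/93) = -1, so (2/93)^2 = +1.
Reciprocity: 17 ≡ 1 and 93 ≡ 1 (mod 4), so (17/93) = +(93/17).
Reduce top mod 17: now compute (8/17).
Pull out 2^3: since 17 ≡ 1 (mod 8), (2/17) = +1, so (2/17)^3 = +1.
Reached (1/17) = 1. Collecting the sign flips along the way, the symbol is +1.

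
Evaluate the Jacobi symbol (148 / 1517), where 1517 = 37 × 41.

Pull out 2^2: since 1517 ≡ 5 (mod 8), (2/1517) = -1, so (2/1517)^2 = +1.
Reciprocity: 37 ≡ 1 and 1517 ≡ 1 (mod 4), so (37/1517) = +(1517/37).
Reduce top mod 37: now compute (0/37).
Top reduces to 0: gcd > 1, so the symbol is 0.

0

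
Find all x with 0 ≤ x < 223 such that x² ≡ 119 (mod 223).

66, 157

Since 223 ≡ 3 (mod 4), a square root of 119 is 119^((223+1)/4) = 119^56 mod 223.
Repeated squaring: 119^2≡112, 119^4≡56, 119^8≡14, 119^16≡196, 119^32≡60 (mod 223).
119^56 = 119^(32+16+8) ≡ 66 (mod 223).
Check: 66² = 4356 ≡ 119 (mod 223). The two roots are 66 and 157.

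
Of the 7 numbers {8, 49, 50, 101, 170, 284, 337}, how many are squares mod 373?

5

(8/373) = -1 → non-residue.
(49/373) = +1 → QR.
(50/373) = -1 → non-residue.
(101/373) = +1 → QR.
(170/373) = +1 → QR.
(284/373) = +1 → QR.
(337/373) = +1 → QR.
Total quadratic residues among the 7: 5.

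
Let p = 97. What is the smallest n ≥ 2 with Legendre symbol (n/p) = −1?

5

(2/97) = +1, so 2 is a residue.
(3/97) = +1, so 3 is a residue.
(4/97) = +1, so 4 is a residue.
(5/97) = −1, so 5 is the smallest positive non-residue mod 97.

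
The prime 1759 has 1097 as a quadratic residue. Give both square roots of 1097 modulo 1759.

171, 1588

Since 1759 ≡ 3 (mod 4), a square root of 1097 is 1097^((1759+1)/4) = 1097^440 mod 1759.
Repeated squaring: 1097^2≡253, 1097^4≡685, 1097^8≡1331, 1097^16≡248, 1097^32≡1698, 1097^64≡203, 1097^128≡752, 1097^256≡865 (mod 1759).
1097^440 = 1097^(256+128+32+16+8) ≡ 1588 (mod 1759).
Check: 1588² = 2521744 ≡ 1097 (mod 1759). The two roots are 171 and 1588.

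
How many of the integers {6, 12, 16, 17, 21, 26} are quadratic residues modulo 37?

4

(6/37) = -1 → non-residue.
(12/37) = +1 → QR.
(16/37) = +1 → QR.
(17/37) = -1 → non-residue.
(21/37) = +1 → QR.
(26/37) = +1 → QR.
Total quadratic residues among the 6: 4.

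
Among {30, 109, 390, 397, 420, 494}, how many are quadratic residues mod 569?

1

(30/569) = -1 → non-residue.
(109/569) = -1 → non-residue.
(390/569) = -1 → non-residue.
(397/569) = +1 → QR.
(420/569) = -1 → non-residue.
(494/569) = -1 → non-residue.
Total quadratic residues among the 6: 1.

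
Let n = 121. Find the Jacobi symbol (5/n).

1

Reciprocity: 5 ≡ 1 and 121 ≡ 1 (mod 4), so (5/121) = +(121/5).
Reduce top mod 5: now compute (1/5).
Reached (1/5) = 1. Collecting the sign flips along the way, the symbol is +1.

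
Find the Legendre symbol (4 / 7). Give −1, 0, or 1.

Euler's criterion: (4/7) ≡ 4^3 (mod 7).
4^2 ≡ 2 (mod 7)
4^3 = 4^(2+1) ≡ 1 (mod 7).
Result is 1, so (4/7) = 1.

1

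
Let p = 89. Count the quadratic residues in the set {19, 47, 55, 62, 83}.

2

(19/89) = -1 → non-residue.
(47/89) = +1 → QR.
(55/89) = +1 → QR.
(62/89) = -1 → non-residue.
(83/89) = -1 → non-residue.
Total quadratic residues among the 5: 2.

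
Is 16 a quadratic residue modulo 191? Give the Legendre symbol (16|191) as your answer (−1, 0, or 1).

Pull out 2^4: since 191 ≡ 7 (mod 8), (2/191) = +1, so (2/191)^4 = +1.
Reached (1/191) = 1. Collecting the sign flips along the way, the symbol is +1.

1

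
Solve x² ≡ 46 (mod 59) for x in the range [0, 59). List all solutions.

20, 39

Since 59 ≡ 3 (mod 4), a square root of 46 is 46^((59+1)/4) = 46^15 mod 59.
Repeated squaring: 46^2≡51, 46^4≡5, 46^8≡25 (mod 59).
46^15 = 46^(8+4+2+1) ≡ 20 (mod 59).
Check: 20² = 400 ≡ 46 (mod 59). The two roots are 20 and 39.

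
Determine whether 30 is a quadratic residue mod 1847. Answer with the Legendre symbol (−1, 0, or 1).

Pull out 2: since 1847 ≡ 7 (mod 8), (2/1847) = +1.
Reciprocity: 15 ≡ 3 and 1847 ≡ 3 (mod 4), so (15/1847) = −(1847/15).
Reduce top mod 15: now compute (2/15).
Pull out 2: since 15 ≡ 7 (mod 8), (2/15) = +1.
Reached (1/15) = 1. Collecting the sign flips along the way, the symbol is -1.

-1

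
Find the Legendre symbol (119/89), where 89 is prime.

First reduce: 119 ≡ 30 (mod 89).
Pull out 2: since 89 ≡ 1 (mod 8), (2/89) = +1.
Reciprocity: 15 ≡ 3 and 89 ≡ 1 (mod 4), so (15/89) = +(89/15).
Reduce top mod 15: now compute (14/15).
Pull out 2: since 15 ≡ 7 (mod 8), (2/15) = +1.
Reciprocity: 7 ≡ 3 and 15 ≡ 3 (mod 4), so (7/15) = −(15/7).
Reduce top mod 7: now compute (1/7).
Reached (1/7) = 1. Collecting the sign flips along the way, the symbol is -1.

-1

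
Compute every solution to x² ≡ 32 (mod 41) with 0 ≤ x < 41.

14, 27

41 ≡ 1 (mod 4), so we find a root by search.
Trying successive values, 14² = 196 ≡ 32 (mod 41). The other root is 41 − 14 = 27.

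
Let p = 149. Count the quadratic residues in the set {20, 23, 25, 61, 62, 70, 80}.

(20/149) = +1 → QR.
(23/149) = -1 → non-residue.
(25/149) = +1 → QR.
(61/149) = +1 → QR.
(62/149) = -1 → non-residue.
(70/149) = -1 → non-residue.
(80/149) = +1 → QR.
Total quadratic residues among the 7: 4.

4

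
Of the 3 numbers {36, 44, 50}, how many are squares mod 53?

2

(36/53) = +1 → QR.
(44/53) = +1 → QR.
(50/53) = -1 → non-residue.
Total quadratic residues among the 3: 2.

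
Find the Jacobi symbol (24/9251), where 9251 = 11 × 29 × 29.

-1

Pull out 2^3: since 9251 ≡ 3 (mod 8), (2/9251) = -1, so (2/9251)^3 = -1.
Reciprocity: 3 ≡ 3 and 9251 ≡ 3 (mod 4), so (3/9251) = −(9251/3).
Reduce top mod 3: now compute (2/3).
Pull out 2: since 3 ≡ 3 (mod 8), (2/3) = -1.
Reached (1/3) = 1. Collecting the sign flips along the way, the symbol is -1.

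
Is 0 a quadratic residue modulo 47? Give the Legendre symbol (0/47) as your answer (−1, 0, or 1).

Top reduces to 0: gcd > 1, so the symbol is 0.

0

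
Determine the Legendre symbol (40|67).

1

Euler's criterion: (40/67) ≡ 40^33 (mod 67).
40^2 ≡ 59 (mod 67)
40^4 ≡ 64 (mod 67)
40^8 ≡ 9 (mod 67)
40^16 ≡ 14 (mod 67)
40^32 ≡ 62 (mod 67)
40^33 = 40^(32+1) ≡ 1 (mod 67).
Result is 1, so (40/67) = 1.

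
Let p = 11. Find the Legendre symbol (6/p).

-1

Pull out 2: since 11 ≡ 3 (mod 8), (2/11) = -1.
Reciprocity: 3 ≡ 3 and 11 ≡ 3 (mod 4), so (3/11) = −(11/3).
Reduce top mod 3: now compute (2/3).
Pull out 2: since 3 ≡ 3 (mod 8), (2/3) = -1.
Reached (1/3) = 1. Collecting the sign flips along the way, the symbol is -1.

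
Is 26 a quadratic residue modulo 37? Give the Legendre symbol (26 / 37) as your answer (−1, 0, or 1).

1

Pull out 2: since 37 ≡ 5 (mod 8), (2/37) = -1.
Reciprocity: 13 ≡ 1 and 37 ≡ 1 (mod 4), so (13/37) = +(37/13).
Reduce top mod 13: now compute (11/13).
Reciprocity: 11 ≡ 3 and 13 ≡ 1 (mod 4), so (11/13) = +(13/11).
Reduce top mod 11: now compute (2/11).
Pull out 2: since 11 ≡ 3 (mod 8), (2/11) = -1.
Reached (1/11) = 1. Collecting the sign flips along the way, the symbol is +1.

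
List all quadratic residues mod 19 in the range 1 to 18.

Square k = 1,…,9 (k and 19−k give the same square):
1²=1, 2²=4, 3²=9, 4²=16, 5²≡6, 6²≡17, 7²≡11, 8²≡7, 9²≡5 (mod 19).
So the quadratic residues mod 19 are {1, 4, 5, 6, 7, 9, 11, 16, 17}.

1,4,5,6,7,9,11,16,17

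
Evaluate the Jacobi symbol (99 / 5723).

Reciprocity: 99 ≡ 3 and 5723 ≡ 3 (mod 4), so (99/5723) = −(5723/99).
Reduce top mod 99: now compute (80/99).
Pull out 2^4: since 99 ≡ 3 (mod 8), (2/99) = -1, so (2/99)^4 = +1.
Reciprocity: 5 ≡ 1 and 99 ≡ 3 (mod 4), so (5/99) = +(99/5).
Reduce top mod 5: now compute (4/5).
Pull out 2^2: since 5 ≡ 5 (mod 8), (2/5) = -1, so (2/5)^2 = +1.
Reached (1/5) = 1. Collecting the sign flips along the way, the symbol is -1.

-1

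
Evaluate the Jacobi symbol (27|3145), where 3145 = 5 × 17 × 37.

1

Reciprocity: 27 ≡ 3 and 3145 ≡ 1 (mod 4), so (27/3145) = +(3145/27).
Reduce top mod 27: now compute (13/27).
Reciprocity: 13 ≡ 1 and 27 ≡ 3 (mod 4), so (13/27) = +(27/13).
Reduce top mod 13: now compute (1/13).
Reached (1/13) = 1. Collecting the sign flips along the way, the symbol is +1.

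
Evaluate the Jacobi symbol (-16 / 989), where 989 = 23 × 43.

1

First reduce: -16 ≡ 973 (mod 989).
Reciprocity: 973 ≡ 1 and 989 ≡ 1 (mod 4), so (973/989) = +(989/973).
Reduce top mod 973: now compute (16/973).
Pull out 2^4: since 973 ≡ 5 (mod 8), (2/973) = -1, so (2/973)^4 = +1.
Reached (1/973) = 1. Collecting the sign flips along the way, the symbol is +1.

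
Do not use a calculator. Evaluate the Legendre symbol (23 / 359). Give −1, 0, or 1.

1

Reciprocity: 23 ≡ 3 and 359 ≡ 3 (mod 4), so (23/359) = −(359/23).
Reduce top mod 23: now compute (14/23).
Pull out 2: since 23 ≡ 7 (mod 8), (2/23) = +1.
Reciprocity: 7 ≡ 3 and 23 ≡ 3 (mod 4), so (7/23) = −(23/7).
Reduce top mod 7: now compute (2/7).
Pull out 2: since 7 ≡ 7 (mod 8), (2/7) = +1.
Reached (1/7) = 1. Collecting the sign flips along the way, the symbol is +1.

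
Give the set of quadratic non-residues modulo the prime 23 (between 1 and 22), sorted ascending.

Square k = 1,…,11 (k and 23−k give the same square):
1²=1, 2²=4, 3²=9, 4²=16, 5²≡2, 6²≡13, 7²≡3, 8²≡18, 9²≡12, 10²≡8, 11²≡6 (mod 23).
The residues are {1, 2, 3, 4, 6, 8, 9, 12, 13, 16, 18}; the non-residues are the remaining 11 nonzero classes.

5,7,10,11,14,15,17,19,20,21,22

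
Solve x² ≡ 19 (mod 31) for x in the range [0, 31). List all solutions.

9, 22

Since 31 ≡ 3 (mod 4), a square root of 19 is 19^((31+1)/4) = 19^8 mod 31.
Repeated squaring: 19^2≡20, 19^4≡28, 19^8≡9 (mod 31).
19^8 = 19^(8) ≡ 9 (mod 31).
Check: 9² = 81 ≡ 19 (mod 31). The two roots are 9 and 22.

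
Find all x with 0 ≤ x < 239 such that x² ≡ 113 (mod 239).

45, 194

Since 239 ≡ 3 (mod 4), a square root of 113 is 113^((239+1)/4) = 113^60 mod 239.
Repeated squaring: 113^2≡102, 113^4≡127, 113^8≡116, 113^16≡72, 113^32≡165 (mod 239).
113^60 = 113^(32+16+8+4) ≡ 45 (mod 239).
Check: 45² = 2025 ≡ 113 (mod 239). The two roots are 45 and 194.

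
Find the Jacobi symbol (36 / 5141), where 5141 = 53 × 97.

1

Pull out 2^2: since 5141 ≡ 5 (mod 8), (2/5141) = -1, so (2/5141)^2 = +1.
Reciprocity: 9 ≡ 1 and 5141 ≡ 1 (mod 4), so (9/5141) = +(5141/9).
Reduce top mod 9: now compute (2/9).
Pull out 2: since 9 ≡ 1 (mod 8), (2/9) = +1.
Reached (1/9) = 1. Collecting the sign flips along the way, the symbol is +1.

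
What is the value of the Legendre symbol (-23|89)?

-1

First reduce: -23 ≡ 66 (mod 89).
Pull out 2: since 89 ≡ 1 (mod 8), (2/89) = +1.
Reciprocity: 33 ≡ 1 and 89 ≡ 1 (mod 4), so (33/89) = +(89/33).
Reduce top mod 33: now compute (23/33).
Reciprocity: 23 ≡ 3 and 33 ≡ 1 (mod 4), so (23/33) = +(33/23).
Reduce top mod 23: now compute (10/23).
Pull out 2: since 23 ≡ 7 (mod 8), (2/23) = +1.
Reciprocity: 5 ≡ 1 and 23 ≡ 3 (mod 4), so (5/23) = +(23/5).
Reduce top mod 5: now compute (3/5).
Reciprocity: 3 ≡ 3 and 5 ≡ 1 (mod 4), so (3/5) = +(5/3).
Reduce top mod 3: now compute (2/3).
Pull out 2: since 3 ≡ 3 (mod 8), (2/3) = -1.
Reached (1/3) = 1. Collecting the sign flips along the way, the symbol is -1.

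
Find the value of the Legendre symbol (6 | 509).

Euler's criterion: (6/509) ≡ 6^254 (mod 509).
6^2 ≡ 36 (mod 509)
6^4 ≡ 278 (mod 509)
6^8 ≡ 425 (mod 509)
6^16 ≡ 439 (mod 509)
6^32 ≡ 319 (mod 509)
6^64 ≡ 470 (mod 509)
6^128 ≡ 503 (mod 509)
6^254 = 6^(128+64+32+16+8+4+2) ≡ 1 (mod 509).
Result is 1, so (6/509) = 1.

1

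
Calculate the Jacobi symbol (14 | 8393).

Pull out 2: since 8393 ≡ 1 (mod 8), (2/8393) = +1.
Reciprocity: 7 ≡ 3 and 8393 ≡ 1 (mod 4), so (7/8393) = +(8393/7).
Reduce top mod 7: now compute (0/7).
Top reduces to 0: gcd > 1, so the symbol is 0.

0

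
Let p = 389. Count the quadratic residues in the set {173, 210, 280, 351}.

(173/389) = +1 → QR.
(210/389) = +1 → QR.
(280/389) = -1 → non-residue.
(351/389) = -1 → non-residue.
Total quadratic residues among the 4: 2.

2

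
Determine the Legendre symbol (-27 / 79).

Euler's criterion: (-27/79) ≡ 52^39 (mod 79).
52^2 ≡ 18 (mod 79)
52^4 ≡ 8 (mod 79)
52^8 ≡ 64 (mod 79)
52^16 ≡ 67 (mod 79)
52^32 ≡ 65 (mod 79)
52^39 = 52^(32+4+2+1) ≡ 1 (mod 79).
Result is 1, so (-27/79) = 1.

1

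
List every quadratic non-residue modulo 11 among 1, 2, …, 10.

Square k = 1,…,5 (k and 11−k give the same square):
1²=1, 2²=4, 3²=9, 4²≡5, 5²≡3 (mod 11).
The residues are {1, 3, 4, 5, 9}; the non-residues are the remaining 5 nonzero classes.

2, 6, 7, 8, 10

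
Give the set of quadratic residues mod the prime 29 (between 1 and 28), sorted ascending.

1 4 5 6 7 9 13 16 20 22 23 24 25 28

Square k = 1,…,14 (k and 29−k give the same square):
1²=1, 2²=4, 3²=9, 4²=16, 5²=25, 6²≡7, 7²≡20, 8²≡6, 9²≡23, 10²≡13, 11²≡5, 12²≡28, 13²≡24, 14²≡22 (mod 29).
So the quadratic residues mod 29 are {1, 4, 5, 6, 7, 9, 13, 16, 20, 22, 23, 24, 25, 28}.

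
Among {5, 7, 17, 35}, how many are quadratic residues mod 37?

1

(5/37) = -1 → non-residue.
(7/37) = +1 → QR.
(17/37) = -1 → non-residue.
(35/37) = -1 → non-residue.
Total quadratic residues among the 4: 1.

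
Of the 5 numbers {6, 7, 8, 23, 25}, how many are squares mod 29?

(6/29) = +1 → QR.
(7/29) = +1 → QR.
(8/29) = -1 → non-residue.
(23/29) = +1 → QR.
(25/29) = +1 → QR.
Total quadratic residues among the 5: 4.

4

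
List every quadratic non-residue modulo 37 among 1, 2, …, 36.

Square k = 1,…,18 (k and 37−k give the same square):
1²=1, 2²=4, 3²=9, 4²=16, 5²=25, 6²=36, 7²≡12, 8²≡27, 9²≡7, 10²≡26, 11²≡10, 12²≡33, 13²≡21, 14²≡11, 15²≡3, 16²≡34, 17²≡30, 18²≡28 (mod 37).
The residues are {1, 3, 4, 7, 9, 10, 11, 12, 16, 21, 25, 26, 27, 28, 30, 33, 34, 36}; the non-residues are the remaining 18 nonzero classes.

2 5 6 8 13 14 15 17 18 19 20 22 23 24 29 31 32 35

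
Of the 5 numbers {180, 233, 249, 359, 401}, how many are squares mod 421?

(180/421) = +1 → QR.
(233/421) = -1 → non-residue.
(249/421) = -1 → non-residue.
(359/421) = -1 → non-residue.
(401/421) = +1 → QR.
Total quadratic residues among the 5: 2.

2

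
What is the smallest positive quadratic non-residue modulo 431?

(2/431) = +1, so 2 is a residue.
(3/431) = +1, so 3 is a residue.
(4/431) = +1, so 4 is a residue.
(5/431) = +1, so 5 is a residue.
(6/431) = +1, so 6 is a residue.
(7/431) = −1, so 7 is the smallest positive non-residue mod 431.

7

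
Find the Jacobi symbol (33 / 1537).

-1

Reciprocity: 33 ≡ 1 and 1537 ≡ 1 (mod 4), so (33/1537) = +(1537/33).
Reduce top mod 33: now compute (19/33).
Reciprocity: 19 ≡ 3 and 33 ≡ 1 (mod 4), so (19/33) = +(33/19).
Reduce top mod 19: now compute (14/19).
Pull out 2: since 19 ≡ 3 (mod 8), (2/19) = -1.
Reciprocity: 7 ≡ 3 and 19 ≡ 3 (mod 4), so (7/19) = −(19/7).
Reduce top mod 7: now compute (5/7).
Reciprocity: 5 ≡ 1 and 7 ≡ 3 (mod 4), so (5/7) = +(7/5).
Reduce top mod 5: now compute (2/5).
Pull out 2: since 5 ≡ 5 (mod 8), (2/5) = -1.
Reached (1/5) = 1. Collecting the sign flips along the way, the symbol is -1.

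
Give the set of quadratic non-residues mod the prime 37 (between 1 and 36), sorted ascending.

Square k = 1,…,18 (k and 37−k give the same square):
1²=1, 2²=4, 3²=9, 4²=16, 5²=25, 6²=36, 7²≡12, 8²≡27, 9²≡7, 10²≡26, 11²≡10, 12²≡33, 13²≡21, 14²≡11, 15²≡3, 16²≡34, 17²≡30, 18²≡28 (mod 37).
The residues are {1, 3, 4, 7, 9, 10, 11, 12, 16, 21, 25, 26, 27, 28, 30, 33, 34, 36}; the non-residues are the remaining 18 nonzero classes.

2,5,6,8,13,14,15,17,18,19,20,22,23,24,29,31,32,35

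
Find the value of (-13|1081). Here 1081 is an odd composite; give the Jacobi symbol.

-1

First reduce: -13 ≡ 1068 (mod 1081).
Pull out 2^2: since 1081 ≡ 1 (mod 8), (2/1081) = +1, so (2/1081)^2 = +1.
Reciprocity: 267 ≡ 3 and 1081 ≡ 1 (mod 4), so (267/1081) = +(1081/267).
Reduce top mod 267: now compute (13/267).
Reciprocity: 13 ≡ 1 and 267 ≡ 3 (mod 4), so (13/267) = +(267/13).
Reduce top mod 13: now compute (7/13).
Reciprocity: 7 ≡ 3 and 13 ≡ 1 (mod 4), so (7/13) = +(13/7).
Reduce top mod 7: now compute (6/7).
Pull out 2: since 7 ≡ 7 (mod 8), (2/7) = +1.
Reciprocity: 3 ≡ 3 and 7 ≡ 3 (mod 4), so (3/7) = −(7/3).
Reduce top mod 3: now compute (1/3).
Reached (1/3) = 1. Collecting the sign flips along the way, the symbol is -1.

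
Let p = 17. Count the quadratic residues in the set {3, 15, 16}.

2

(3/17) = -1 → non-residue.
(15/17) = +1 → QR.
(16/17) = +1 → QR.
Total quadratic residues among the 3: 2.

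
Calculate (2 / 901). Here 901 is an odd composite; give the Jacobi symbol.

-1

Pull out 2: since 901 ≡ 5 (mod 8), (2/901) = -1.
Reached (1/901) = 1. Collecting the sign flips along the way, the symbol is -1.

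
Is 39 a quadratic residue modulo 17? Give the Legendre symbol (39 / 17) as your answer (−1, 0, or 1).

Euler's criterion: (39/17) ≡ 5^8 (mod 17).
5^2 ≡ 8 (mod 17)
5^4 ≡ 13 (mod 17)
5^8 ≡ 16 (mod 17)
5^8 = 5^(8) ≡ 16 (mod 17).
Result is 16 ≡ −1, so (39/17) = −1.

-1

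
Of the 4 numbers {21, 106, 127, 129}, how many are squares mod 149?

(21/149) = -1 → non-residue.
(106/149) = -1 → non-residue.
(127/149) = +1 → QR.
(129/149) = +1 → QR.
Total quadratic residues among the 4: 2.

2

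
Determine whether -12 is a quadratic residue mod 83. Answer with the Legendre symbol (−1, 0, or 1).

-1

First reduce: -12 ≡ 71 (mod 83).
Reciprocity: 71 ≡ 3 and 83 ≡ 3 (mod 4), so (71/83) = −(83/71).
Reduce top mod 71: now compute (12/71).
Pull out 2^2: since 71 ≡ 7 (mod 8), (2/71) = +1, so (2/71)^2 = +1.
Reciprocity: 3 ≡ 3 and 71 ≡ 3 (mod 4), so (3/71) = −(71/3).
Reduce top mod 3: now compute (2/3).
Pull out 2: since 3 ≡ 3 (mod 8), (2/3) = -1.
Reached (1/3) = 1. Collecting the sign flips along the way, the symbol is -1.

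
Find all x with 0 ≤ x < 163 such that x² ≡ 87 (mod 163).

Since 163 ≡ 3 (mod 4), a square root of 87 is 87^((163+1)/4) = 87^41 mod 163.
Repeated squaring: 87^2≡71, 87^4≡151, 87^8≡144, 87^16≡35, 87^32≡84 (mod 163).
87^41 = 87^(32+8+1) ≡ 24 (mod 163).
Check: 24² = 576 ≡ 87 (mod 163). The two roots are 24 and 139.

24, 139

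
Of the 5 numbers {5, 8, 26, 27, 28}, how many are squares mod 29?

2

(5/29) = +1 → QR.
(8/29) = -1 → non-residue.
(26/29) = -1 → non-residue.
(27/29) = -1 → non-residue.
(28/29) = +1 → QR.
Total quadratic residues among the 5: 2.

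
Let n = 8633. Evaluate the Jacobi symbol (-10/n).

First reduce: -10 ≡ 8623 (mod 8633).
Reciprocity: 8623 ≡ 3 and 8633 ≡ 1 (mod 4), so (8623/8633) = +(8633/8623).
Reduce top mod 8623: now compute (10/8623).
Pull out 2: since 8623 ≡ 7 (mod 8), (2/8623) = +1.
Reciprocity: 5 ≡ 1 and 8623 ≡ 3 (mod 4), so (5/8623) = +(8623/5).
Reduce top mod 5: now compute (3/5).
Reciprocity: 3 ≡ 3 and 5 ≡ 1 (mod 4), so (3/5) = +(5/3).
Reduce top mod 3: now compute (2/3).
Pull out 2: since 3 ≡ 3 (mod 8), (2/3) = -1.
Reached (1/3) = 1. Collecting the sign flips along the way, the symbol is -1.

-1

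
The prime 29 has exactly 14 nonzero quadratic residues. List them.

1 4 5 6 7 9 13 16 20 22 23 24 25 28

Square k = 1,…,14 (k and 29−k give the same square):
1²=1, 2²=4, 3²=9, 4²=16, 5²=25, 6²≡7, 7²≡20, 8²≡6, 9²≡23, 10²≡13, 11²≡5, 12²≡28, 13²≡24, 14²≡22 (mod 29).
So the quadratic residues mod 29 are {1, 4, 5, 6, 7, 9, 13, 16, 20, 22, 23, 24, 25, 28}.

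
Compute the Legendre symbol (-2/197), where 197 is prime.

First reduce: -2 ≡ 195 (mod 197).
Reciprocity: 195 ≡ 3 and 197 ≡ 1 (mod 4), so (195/197) = +(197/195).
Reduce top mod 195: now compute (2/195).
Pull out 2: since 195 ≡ 3 (mod 8), (2/195) = -1.
Reached (1/195) = 1. Collecting the sign flips along the way, the symbol is -1.

-1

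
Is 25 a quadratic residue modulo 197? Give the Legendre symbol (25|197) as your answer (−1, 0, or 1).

Reciprocity: 25 ≡ 1 and 197 ≡ 1 (mod 4), so (25/197) = +(197/25).
Reduce top mod 25: now compute (22/25).
Pull out 2: since 25 ≡ 1 (mod 8), (2/25) = +1.
Reciprocity: 11 ≡ 3 and 25 ≡ 1 (mod 4), so (11/25) = +(25/11).
Reduce top mod 11: now compute (3/11).
Reciprocity: 3 ≡ 3 and 11 ≡ 3 (mod 4), so (3/11) = −(11/3).
Reduce top mod 3: now compute (2/3).
Pull out 2: since 3 ≡ 3 (mod 8), (2/3) = -1.
Reached (1/3) = 1. Collecting the sign flips along the way, the symbol is +1.

1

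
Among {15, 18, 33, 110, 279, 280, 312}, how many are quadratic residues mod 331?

(15/331) = -1 → non-residue.
(18/331) = -1 → non-residue.
(33/331) = +1 → QR.
(110/331) = +1 → QR.
(279/331) = +1 → QR.
(280/331) = +1 → QR.
(312/331) = -1 → non-residue.
Total quadratic residues among the 7: 4.

4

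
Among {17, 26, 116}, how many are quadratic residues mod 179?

2

(17/179) = +1 → QR.
(26/179) = -1 → non-residue.
(116/179) = +1 → QR.
Total quadratic residues among the 3: 2.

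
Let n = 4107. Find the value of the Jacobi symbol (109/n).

1

Reciprocity: 109 ≡ 1 and 4107 ≡ 3 (mod 4), so (109/4107) = +(4107/109).
Reduce top mod 109: now compute (74/109).
Pull out 2: since 109 ≡ 5 (mod 8), (2/109) = -1.
Reciprocity: 37 ≡ 1 and 109 ≡ 1 (mod 4), so (37/109) = +(109/37).
Reduce top mod 37: now compute (35/37).
Reciprocity: 35 ≡ 3 and 37 ≡ 1 (mod 4), so (35/37) = +(37/35).
Reduce top mod 35: now compute (2/35).
Pull out 2: since 35 ≡ 3 (mod 8), (2/35) = -1.
Reached (1/35) = 1. Collecting the sign flips along the way, the symbol is +1.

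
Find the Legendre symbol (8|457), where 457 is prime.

Euler's criterion: (8/457) ≡ 8^228 (mod 457).
8^2 ≡ 64 (mod 457)
8^4 ≡ 440 (mod 457)
8^8 ≡ 289 (mod 457)
8^16 ≡ 347 (mod 457)
8^32 ≡ 218 (mod 457)
8^64 ≡ 453 (mod 457)
8^128 ≡ 16 (mod 457)
8^228 = 8^(128+64+32+4) ≡ 1 (mod 457).
Result is 1, so (8/457) = 1.

1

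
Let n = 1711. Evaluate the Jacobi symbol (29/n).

0

Reciprocity: 29 ≡ 1 and 1711 ≡ 3 (mod 4), so (29/1711) = +(1711/29).
Reduce top mod 29: now compute (0/29).
Top reduces to 0: gcd > 1, so the symbol is 0.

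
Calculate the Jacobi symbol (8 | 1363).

Pull out 2^3: since 1363 ≡ 3 (mod 8), (2/1363) = -1, so (2/1363)^3 = -1.
Reached (1/1363) = 1. Collecting the sign flips along the way, the symbol is -1.

-1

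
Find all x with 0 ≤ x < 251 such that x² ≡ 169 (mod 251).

Since 251 ≡ 3 (mod 4), a square root of 169 is 169^((251+1)/4) = 169^63 mod 251.
Repeated squaring: 169^2≡198, 169^4≡48, 169^8≡45, 169^16≡17, 169^32≡38 (mod 251).
169^63 = 169^(32+16+8+4+2+1) ≡ 13 (mod 251).
Check: 13² = 169 ≡ 169 (mod 251). The two roots are 13 and 238.

13, 238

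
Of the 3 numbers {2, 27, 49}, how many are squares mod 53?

1

(2/53) = -1 → non-residue.
(27/53) = -1 → non-residue.
(49/53) = +1 → QR.
Total quadratic residues among the 3: 1.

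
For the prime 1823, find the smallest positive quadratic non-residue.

(2/1823) = +1, so 2 is a residue.
(3/1823) = +1, so 3 is a residue.
(4/1823) = +1, so 4 is a residue.
(5/1823) = −1, so 5 is the smallest positive non-residue mod 1823.

5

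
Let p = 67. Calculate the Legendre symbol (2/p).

-1

Pull out 2: since 67 ≡ 3 (mod 8), (2/67) = -1.
Reached (1/67) = 1. Collecting the sign flips along the way, the symbol is -1.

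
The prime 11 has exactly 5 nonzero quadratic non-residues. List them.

2 6 7 8 10

Square k = 1,…,5 (k and 11−k give the same square):
1²=1, 2²=4, 3²=9, 4²≡5, 5²≡3 (mod 11).
The residues are {1, 3, 4, 5, 9}; the non-residues are the remaining 5 nonzero classes.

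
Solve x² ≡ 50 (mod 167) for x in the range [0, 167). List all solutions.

Since 167 ≡ 3 (mod 4), a square root of 50 is 50^((167+1)/4) = 50^42 mod 167.
Repeated squaring: 50^2≡162, 50^4≡25, 50^8≡124, 50^16≡12, 50^32≡144 (mod 167).
50^42 = 50^(32+8+2) ≡ 65 (mod 167).
Check: 65² = 4225 ≡ 50 (mod 167). The two roots are 65 and 102.

65, 102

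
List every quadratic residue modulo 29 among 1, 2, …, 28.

1 4 5 6 7 9 13 16 20 22 23 24 25 28

Square k = 1,…,14 (k and 29−k give the same square):
1²=1, 2²=4, 3²=9, 4²=16, 5²=25, 6²≡7, 7²≡20, 8²≡6, 9²≡23, 10²≡13, 11²≡5, 12²≡28, 13²≡24, 14²≡22 (mod 29).
So the quadratic residues mod 29 are {1, 4, 5, 6, 7, 9, 13, 16, 20, 22, 23, 24, 25, 28}.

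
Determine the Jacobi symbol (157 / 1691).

1

Reciprocity: 157 ≡ 1 and 1691 ≡ 3 (mod 4), so (157/1691) = +(1691/157).
Reduce top mod 157: now compute (121/157).
Reciprocity: 121 ≡ 1 and 157 ≡ 1 (mod 4), so (121/157) = +(157/121).
Reduce top mod 121: now compute (36/121).
Pull out 2^2: since 121 ≡ 1 (mod 8), (2/121) = +1, so (2/121)^2 = +1.
Reciprocity: 9 ≡ 1 and 121 ≡ 1 (mod 4), so (9/121) = +(121/9).
Reduce top mod 9: now compute (4/9).
Pull out 2^2: since 9 ≡ 1 (mod 8), (2/9) = +1, so (2/9)^2 = +1.
Reached (1/9) = 1. Collecting the sign flips along the way, the symbol is +1.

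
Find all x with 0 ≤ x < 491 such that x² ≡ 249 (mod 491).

52, 439

Since 491 ≡ 3 (mod 4), a square root of 249 is 249^((491+1)/4) = 249^123 mod 491.
Repeated squaring: 249^2≡135, 249^4≡58, 249^8≡418, 249^16≡419, 249^32≡274, 249^64≡444 (mod 491).
249^123 = 249^(64+32+16+8+2+1) ≡ 52 (mod 491).
Check: 52² = 2704 ≡ 249 (mod 491). The two roots are 52 and 439.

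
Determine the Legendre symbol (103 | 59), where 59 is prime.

-1

First reduce: 103 ≡ 44 (mod 59).
Pull out 2^2: since 59 ≡ 3 (mod 8), (2/59) = -1, so (2/59)^2 = +1.
Reciprocity: 11 ≡ 3 and 59 ≡ 3 (mod 4), so (11/59) = −(59/11).
Reduce top mod 11: now compute (4/11).
Pull out 2^2: since 11 ≡ 3 (mod 8), (2/11) = -1, so (2/11)^2 = +1.
Reached (1/11) = 1. Collecting the sign flips along the way, the symbol is -1.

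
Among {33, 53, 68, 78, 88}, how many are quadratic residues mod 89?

4

(33/89) = -1 → non-residue.
(53/89) = +1 → QR.
(68/89) = +1 → QR.
(78/89) = +1 → QR.
(88/89) = +1 → QR.
Total quadratic residues among the 5: 4.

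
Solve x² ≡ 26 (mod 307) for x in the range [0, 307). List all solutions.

124, 183

Since 307 ≡ 3 (mod 4), a square root of 26 is 26^((307+1)/4) = 26^77 mod 307.
Repeated squaring: 26^2≡62, 26^4≡160, 26^8≡119, 26^16≡39, 26^32≡293, 26^64≡196 (mod 307).
26^77 = 26^(64+8+4+1) ≡ 183 (mod 307).
Check: 183² = 33489 ≡ 26 (mod 307). The two roots are 124 and 183.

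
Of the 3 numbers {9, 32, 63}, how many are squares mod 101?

(9/101) = +1 → QR.
(32/101) = -1 → non-residue.
(63/101) = -1 → non-residue.
Total quadratic residues among the 3: 1.

1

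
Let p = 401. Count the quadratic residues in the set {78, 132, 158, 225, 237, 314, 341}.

3

(78/401) = +1 → QR.
(132/401) = -1 → non-residue.
(158/401) = -1 → non-residue.
(225/401) = +1 → QR.
(237/401) = +1 → QR.
(314/401) = -1 → non-residue.
(341/401) = -1 → non-residue.
Total quadratic residues among the 7: 3.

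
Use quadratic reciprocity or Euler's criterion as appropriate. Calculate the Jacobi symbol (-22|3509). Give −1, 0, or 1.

0

First reduce: -22 ≡ 3487 (mod 3509).
Reciprocity: 3487 ≡ 3 and 3509 ≡ 1 (mod 4), so (3487/3509) = +(3509/3487).
Reduce top mod 3487: now compute (22/3487).
Pull out 2: since 3487 ≡ 7 (mod 8), (2/3487) = +1.
Reciprocity: 11 ≡ 3 and 3487 ≡ 3 (mod 4), so (11/3487) = −(3487/11).
Reduce top mod 11: now compute (0/11).
Top reduces to 0: gcd > 1, so the symbol is 0.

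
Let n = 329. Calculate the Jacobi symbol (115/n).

Reciprocity: 115 ≡ 3 and 329 ≡ 1 (mod 4), so (115/329) = +(329/115).
Reduce top mod 115: now compute (99/115).
Reciprocity: 99 ≡ 3 and 115 ≡ 3 (mod 4), so (99/115) = −(115/99).
Reduce top mod 99: now compute (16/99).
Pull out 2^4: since 99 ≡ 3 (mod 8), (2/99) = -1, so (2/99)^4 = +1.
Reached (1/99) = 1. Collecting the sign flips along the way, the symbol is -1.

-1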